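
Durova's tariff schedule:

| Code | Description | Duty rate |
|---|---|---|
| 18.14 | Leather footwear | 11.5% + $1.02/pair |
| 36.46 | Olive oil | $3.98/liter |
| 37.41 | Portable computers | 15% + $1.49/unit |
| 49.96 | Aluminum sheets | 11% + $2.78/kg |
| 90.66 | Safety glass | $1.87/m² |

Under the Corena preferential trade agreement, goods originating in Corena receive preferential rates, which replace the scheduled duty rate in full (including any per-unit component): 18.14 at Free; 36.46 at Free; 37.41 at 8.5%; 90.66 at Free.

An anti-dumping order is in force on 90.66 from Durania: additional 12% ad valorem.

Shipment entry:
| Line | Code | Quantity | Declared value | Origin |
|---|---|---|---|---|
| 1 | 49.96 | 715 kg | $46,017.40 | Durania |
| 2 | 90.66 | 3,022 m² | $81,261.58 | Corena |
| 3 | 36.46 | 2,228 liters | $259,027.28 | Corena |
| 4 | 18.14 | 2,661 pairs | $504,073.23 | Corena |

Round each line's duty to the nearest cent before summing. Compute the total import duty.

$7,049.61

Line 1 (49.96, Durania, 715 kg, $46,017.40):
Base rate for 49.96 is 11% + $2.78/kg.
Duty = $46,017.40 × 11% + 715 × $2.78 = $7,049.61.
Line 2 (90.66, Corena, 3,022 m², $81,261.58):
Base rate for 90.66 is $1.87/m².
Origin Corena qualifies under the Durova–Corena agreement and 90.66 is covered: preferential rate Free applies instead.
The additional-duty order on 90.66 targets Durania, not Corena; it does not apply.
Duty = $81,261.58 × 0% = $0.00.
Line 3 (36.46, Corena, 2,228 liters, $259,027.28):
Base rate for 36.46 is $3.98/liter.
Origin Corena qualifies under the Durova–Corena agreement and 36.46 is covered: preferential rate Free applies instead.
Duty = $259,027.28 × 0% = $0.00.
Line 4 (18.14, Corena, 2,661 pairs, $504,073.23):
Base rate for 18.14 is 11.5% + $1.02/pair.
Origin Corena qualifies under the Durova–Corena agreement and 18.14 is covered: preferential rate Free applies instead.
Duty = $504,073.23 × 0% = $0.00.
Total = $7,049.61 + $0.00 + $0.00 + $0.00 = $7,049.61.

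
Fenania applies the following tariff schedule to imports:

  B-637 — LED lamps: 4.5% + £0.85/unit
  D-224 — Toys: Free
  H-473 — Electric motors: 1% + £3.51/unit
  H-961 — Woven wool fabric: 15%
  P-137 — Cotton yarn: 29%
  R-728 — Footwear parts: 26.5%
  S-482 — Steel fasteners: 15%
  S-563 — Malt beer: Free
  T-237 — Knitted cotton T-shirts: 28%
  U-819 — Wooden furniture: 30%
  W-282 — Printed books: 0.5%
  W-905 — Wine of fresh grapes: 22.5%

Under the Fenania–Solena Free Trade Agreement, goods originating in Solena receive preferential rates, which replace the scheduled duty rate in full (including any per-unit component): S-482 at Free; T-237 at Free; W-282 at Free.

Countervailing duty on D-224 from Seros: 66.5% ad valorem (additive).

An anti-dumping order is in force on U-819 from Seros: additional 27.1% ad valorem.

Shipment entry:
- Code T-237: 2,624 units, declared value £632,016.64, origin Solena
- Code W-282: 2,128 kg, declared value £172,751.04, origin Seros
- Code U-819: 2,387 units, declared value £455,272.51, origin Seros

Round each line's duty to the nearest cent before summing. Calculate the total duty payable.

Line 1 (T-237, Solena, 2,624 units, £632,016.64):
Base rate for T-237 is 28%.
Origin Solena qualifies under the Fenania–Solena agreement and T-237 is covered: preferential rate Free applies instead.
Duty = £632,016.64 × 0% = £0.00.
Line 2 (W-282, Seros, 2,128 kg, £172,751.04):
Base rate for W-282 is 0.5%.
W-282 has an FTA preferential rate, but origin Seros is not Solena; base rate stands.
Duty = £172,751.04 × 0.5% = £863.76.
Line 3 (U-819, Seros, 2,387 units, £455,272.51):
Base rate for U-819 is 30%.
Additional duty on U-819 from Seros: +27.1%. Applied ad valorem rate: 30% + 27.1% = 57.1%.
Duty = £455,272.51 × 57.1% = £259,960.60.
Total = £0.00 + £863.76 + £259,960.60 = £260,824.36.

£260,824.36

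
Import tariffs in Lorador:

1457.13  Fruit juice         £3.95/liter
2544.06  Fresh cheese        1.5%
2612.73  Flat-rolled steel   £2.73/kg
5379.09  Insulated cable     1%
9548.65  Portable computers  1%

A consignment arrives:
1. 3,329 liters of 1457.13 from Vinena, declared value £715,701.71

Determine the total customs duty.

Line 1 (1457.13, Vinena, 3,329 liters, £715,701.71):
Base rate for 1457.13 is £3.95/liter.
Duty = 3,329 × £3.95 = £13,149.55.

£13,149.55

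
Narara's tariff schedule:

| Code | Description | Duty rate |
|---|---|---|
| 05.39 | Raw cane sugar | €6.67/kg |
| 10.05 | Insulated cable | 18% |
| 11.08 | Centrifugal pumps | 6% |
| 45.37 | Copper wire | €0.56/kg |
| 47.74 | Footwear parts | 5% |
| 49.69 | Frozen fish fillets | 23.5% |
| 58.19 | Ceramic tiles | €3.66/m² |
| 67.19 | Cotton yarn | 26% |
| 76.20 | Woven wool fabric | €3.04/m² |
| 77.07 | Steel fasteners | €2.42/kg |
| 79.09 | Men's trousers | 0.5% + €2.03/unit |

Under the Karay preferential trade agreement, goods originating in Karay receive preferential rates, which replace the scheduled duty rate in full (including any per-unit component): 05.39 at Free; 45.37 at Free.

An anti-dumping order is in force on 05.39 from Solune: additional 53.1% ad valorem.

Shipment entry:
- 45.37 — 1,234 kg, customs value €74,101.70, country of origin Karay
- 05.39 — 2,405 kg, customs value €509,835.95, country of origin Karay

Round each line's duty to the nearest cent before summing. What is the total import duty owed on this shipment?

€0.00

Line 1 (45.37, Karay, 1,234 kg, €74,101.70):
Base rate for 45.37 is €0.56/kg.
Origin Karay qualifies under the Narara–Karay agreement and 45.37 is covered: preferential rate Free applies instead.
Duty = €74,101.70 × 0% = €0.00.
Line 2 (05.39, Karay, 2,405 kg, €509,835.95):
Base rate for 05.39 is €6.67/kg.
Origin Karay qualifies under the Narara–Karay agreement and 05.39 is covered: preferential rate Free applies instead.
The additional-duty order on 05.39 targets Solune, not Karay; it does not apply.
Duty = €509,835.95 × 0% = €0.00.
Total = €0.00 + €0.00 = €0.00.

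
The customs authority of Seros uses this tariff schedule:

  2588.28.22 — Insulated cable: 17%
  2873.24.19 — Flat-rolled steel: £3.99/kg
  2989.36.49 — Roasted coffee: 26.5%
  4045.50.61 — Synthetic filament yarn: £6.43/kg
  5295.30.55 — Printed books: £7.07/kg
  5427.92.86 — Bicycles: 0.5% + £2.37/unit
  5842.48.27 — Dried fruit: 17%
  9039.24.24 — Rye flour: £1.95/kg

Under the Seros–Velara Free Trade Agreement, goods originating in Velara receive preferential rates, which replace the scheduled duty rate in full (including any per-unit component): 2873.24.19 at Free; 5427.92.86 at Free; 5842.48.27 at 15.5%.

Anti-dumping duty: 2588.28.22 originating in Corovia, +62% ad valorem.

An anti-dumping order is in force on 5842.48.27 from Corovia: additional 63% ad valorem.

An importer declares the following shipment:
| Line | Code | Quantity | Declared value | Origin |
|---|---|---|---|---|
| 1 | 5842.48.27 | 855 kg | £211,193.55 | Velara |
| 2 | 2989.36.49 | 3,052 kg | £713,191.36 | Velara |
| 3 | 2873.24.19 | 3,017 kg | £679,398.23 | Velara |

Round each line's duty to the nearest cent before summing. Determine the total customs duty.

Line 1 (5842.48.27, Velara, 855 kg, £211,193.55):
Base rate for 5842.48.27 is 17%.
Origin Velara qualifies under the Seros–Velara agreement and 5842.48.27 is covered: preferential rate 15.5% applies instead.
The additional-duty order on 5842.48.27 targets Corovia, not Velara; it does not apply.
Duty = £211,193.55 × 15.5% = £32,735.00.
Line 2 (2989.36.49, Velara, 3,052 kg, £713,191.36):
Base rate for 2989.36.49 is 26.5%.
Origin Velara is the FTA partner but 2989.36.49 is not on the preference list; base rate stands.
Duty = £713,191.36 × 26.5% = £188,995.71.
Line 3 (2873.24.19, Velara, 3,017 kg, £679,398.23):
Base rate for 2873.24.19 is £3.99/kg.
Origin Velara qualifies under the Seros–Velara agreement and 2873.24.19 is covered: preferential rate Free applies instead.
Duty = £679,398.23 × 0% = £0.00.
Total = £32,735.00 + £188,995.71 + £0.00 = £221,730.71.

£221,730.71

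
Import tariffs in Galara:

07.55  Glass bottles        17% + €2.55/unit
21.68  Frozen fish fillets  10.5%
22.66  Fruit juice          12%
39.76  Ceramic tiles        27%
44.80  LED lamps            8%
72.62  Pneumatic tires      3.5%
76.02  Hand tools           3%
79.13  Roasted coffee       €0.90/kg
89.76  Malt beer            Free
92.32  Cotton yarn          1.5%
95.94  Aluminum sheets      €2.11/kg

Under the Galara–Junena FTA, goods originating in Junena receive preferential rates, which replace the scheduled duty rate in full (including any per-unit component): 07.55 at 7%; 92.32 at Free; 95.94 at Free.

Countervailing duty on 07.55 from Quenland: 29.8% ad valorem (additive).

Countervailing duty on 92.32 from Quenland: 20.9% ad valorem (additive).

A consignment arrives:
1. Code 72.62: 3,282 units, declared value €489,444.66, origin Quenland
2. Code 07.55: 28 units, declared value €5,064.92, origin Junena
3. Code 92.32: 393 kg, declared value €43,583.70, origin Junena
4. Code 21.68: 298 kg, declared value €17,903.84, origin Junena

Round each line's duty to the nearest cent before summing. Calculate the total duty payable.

Line 1 (72.62, Quenland, 3,282 units, €489,444.66):
Base rate for 72.62 is 3.5%.
Duty = €489,444.66 × 3.5% = €17,130.56.
Line 2 (07.55, Junena, 28 units, €5,064.92):
Base rate for 07.55 is 17% + €2.55/unit.
Origin Junena qualifies under the Galara–Junena agreement and 07.55 is covered: preferential rate 7% applies instead.
The additional-duty order on 07.55 targets Quenland, not Junena; it does not apply.
Duty = €5,064.92 × 7% = €354.54.
Line 3 (92.32, Junena, 393 kg, €43,583.70):
Base rate for 92.32 is 1.5%.
Origin Junena qualifies under the Galara–Junena agreement and 92.32 is covered: preferential rate Free applies instead.
The additional-duty order on 92.32 targets Quenland, not Junena; it does not apply.
Duty = €43,583.70 × 0% = €0.00.
Line 4 (21.68, Junena, 298 kg, €17,903.84):
Base rate for 21.68 is 10.5%.
Origin Junena is the FTA partner but 21.68 is not on the preference list; base rate stands.
Duty = €17,903.84 × 10.5% = €1,879.90.
Total = €17,130.56 + €354.54 + €0.00 + €1,879.90 = €19,365.00.

€19,365.00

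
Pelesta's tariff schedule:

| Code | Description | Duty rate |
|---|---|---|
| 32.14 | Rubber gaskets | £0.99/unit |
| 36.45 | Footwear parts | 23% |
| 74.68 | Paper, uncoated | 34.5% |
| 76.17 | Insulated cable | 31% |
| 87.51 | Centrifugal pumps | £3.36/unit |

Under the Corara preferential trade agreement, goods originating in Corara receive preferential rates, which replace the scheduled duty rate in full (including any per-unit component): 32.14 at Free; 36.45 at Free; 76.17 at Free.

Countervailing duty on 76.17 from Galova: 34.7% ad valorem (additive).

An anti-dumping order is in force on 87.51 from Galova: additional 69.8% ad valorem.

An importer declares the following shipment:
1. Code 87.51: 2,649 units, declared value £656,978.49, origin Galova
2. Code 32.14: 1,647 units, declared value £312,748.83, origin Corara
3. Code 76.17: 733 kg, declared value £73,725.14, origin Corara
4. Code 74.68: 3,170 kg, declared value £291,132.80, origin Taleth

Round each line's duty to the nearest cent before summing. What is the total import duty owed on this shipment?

Line 1 (87.51, Galova, 2,649 units, £656,978.49):
Base rate for 87.51 is £3.36/unit.
Additional duty on 87.51 from Galova: +69.8% ad valorem. Applied ad valorem rate = 69.8%.
Duty = £656,978.49 × 69.8% + 2,649 × £3.36 = £467,471.63.
Line 2 (32.14, Corara, 1,647 units, £312,748.83):
Base rate for 32.14 is £0.99/unit.
Origin Corara qualifies under the Pelesta–Corara agreement and 32.14 is covered: preferential rate Free applies instead.
Duty = £312,748.83 × 0% = £0.00.
Line 3 (76.17, Corara, 733 kg, £73,725.14):
Base rate for 76.17 is 31%.
Origin Corara qualifies under the Pelesta–Corara agreement and 76.17 is covered: preferential rate Free applies instead.
The additional-duty order on 76.17 targets Galova, not Corara; it does not apply.
Duty = £73,725.14 × 0% = £0.00.
Line 4 (74.68, Taleth, 3,170 kg, £291,132.80):
Base rate for 74.68 is 34.5%.
Duty = £291,132.80 × 34.5% = £100,440.82.
Total = £467,471.63 + £0.00 + £0.00 + £100,440.82 = £567,912.45.

£567,912.45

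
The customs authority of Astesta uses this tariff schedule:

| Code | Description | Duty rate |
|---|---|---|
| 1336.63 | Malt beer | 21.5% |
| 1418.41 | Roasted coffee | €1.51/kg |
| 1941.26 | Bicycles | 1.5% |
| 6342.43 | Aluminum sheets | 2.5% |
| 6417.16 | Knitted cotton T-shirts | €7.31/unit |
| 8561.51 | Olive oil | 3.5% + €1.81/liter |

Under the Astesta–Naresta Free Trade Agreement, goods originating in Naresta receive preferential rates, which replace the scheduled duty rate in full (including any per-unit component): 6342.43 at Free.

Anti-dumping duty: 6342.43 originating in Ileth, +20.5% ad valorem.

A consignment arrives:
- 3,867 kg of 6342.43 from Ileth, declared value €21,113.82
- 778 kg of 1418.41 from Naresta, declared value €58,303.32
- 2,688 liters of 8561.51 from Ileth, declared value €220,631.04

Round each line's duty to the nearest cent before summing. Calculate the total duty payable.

€18,618.33

Line 1 (6342.43, Ileth, 3,867 kg, €21,113.82):
Base rate for 6342.43 is 2.5%.
6342.43 has an FTA preferential rate, but origin Ileth is not Naresta; base rate stands.
Additional duty on 6342.43 from Ileth: +20.5%. Applied ad valorem rate: 2.5% + 20.5% = 23%.
Duty = €21,113.82 × 23% = €4,856.18.
Line 2 (1418.41, Naresta, 778 kg, €58,303.32):
Base rate for 1418.41 is €1.51/kg.
Origin Naresta is the FTA partner but 1418.41 is not on the preference list; base rate stands.
Duty = 778 × €1.51 = €1,174.78.
Line 3 (8561.51, Ileth, 2,688 liters, €220,631.04):
Base rate for 8561.51 is 3.5% + €1.81/liter.
Duty = €220,631.04 × 3.5% + 2,688 × €1.81 = €12,587.37.
Total = €4,856.18 + €1,174.78 + €12,587.37 = €18,618.33.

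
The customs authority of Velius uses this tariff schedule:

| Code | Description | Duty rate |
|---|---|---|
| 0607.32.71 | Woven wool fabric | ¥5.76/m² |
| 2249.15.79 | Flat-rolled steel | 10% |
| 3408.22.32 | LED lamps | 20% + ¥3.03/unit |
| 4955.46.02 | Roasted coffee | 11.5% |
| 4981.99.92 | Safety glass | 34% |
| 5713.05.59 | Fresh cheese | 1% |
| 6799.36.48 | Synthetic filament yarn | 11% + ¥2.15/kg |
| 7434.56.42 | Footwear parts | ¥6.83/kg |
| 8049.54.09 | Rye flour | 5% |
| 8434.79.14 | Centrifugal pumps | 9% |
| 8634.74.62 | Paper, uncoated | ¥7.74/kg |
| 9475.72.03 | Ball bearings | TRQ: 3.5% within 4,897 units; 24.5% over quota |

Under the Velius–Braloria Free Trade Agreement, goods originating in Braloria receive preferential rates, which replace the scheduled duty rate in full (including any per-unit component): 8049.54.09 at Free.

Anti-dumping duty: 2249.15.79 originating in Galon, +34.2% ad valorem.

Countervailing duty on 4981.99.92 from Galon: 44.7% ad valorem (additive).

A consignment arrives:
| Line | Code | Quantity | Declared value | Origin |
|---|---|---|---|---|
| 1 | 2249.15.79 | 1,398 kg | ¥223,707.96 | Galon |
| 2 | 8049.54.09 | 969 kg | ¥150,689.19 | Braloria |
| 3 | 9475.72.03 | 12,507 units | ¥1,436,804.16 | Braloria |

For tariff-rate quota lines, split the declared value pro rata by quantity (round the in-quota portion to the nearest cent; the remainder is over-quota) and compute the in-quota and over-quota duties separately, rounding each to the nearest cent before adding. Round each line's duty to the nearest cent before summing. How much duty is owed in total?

Line 1 (2249.15.79, Galon, 1,398 kg, ¥223,707.96):
Base rate for 2249.15.79 is 10%.
Additional duty on 2249.15.79 from Galon: +34.2%. Applied ad valorem rate: 10% + 34.2% = 44.2%.
Duty = ¥223,707.96 × 44.2% = ¥98,878.92.
Line 2 (8049.54.09, Braloria, 969 kg, ¥150,689.19):
Base rate for 8049.54.09 is 5%.
Origin Braloria qualifies under the Velius–Braloria agreement and 8049.54.09 is covered: preferential rate Free applies instead.
Duty = ¥150,689.19 × 0% = ¥0.00.
Line 3 (9475.72.03, Braloria, 12,507 units, ¥1,436,804.16):
Code 9475.72.03 is under a tariff-rate quota (threshold 4,897 units). In-quota: 4,897 units at 3.5%; over-quota: 7,610 units at 24.5%.
Pro-rata value split: in-quota = ¥1,436,804.16 × 4,897/12,507 = ¥562,567.36; over-quota = ¥1,436,804.16 − ¥562,567.36 = ¥874,236.80.
In-quota duty = ¥562,567.36 × 3.5% = ¥19,689.86. Over-quota duty = ¥874,236.80 × 24.5% = ¥214,188.02.
Line duty = ¥19,689.86 + ¥214,188.02 = ¥233,877.88.
Total = ¥98,878.92 + ¥0.00 + ¥233,877.88 = ¥332,756.80.

¥332,756.80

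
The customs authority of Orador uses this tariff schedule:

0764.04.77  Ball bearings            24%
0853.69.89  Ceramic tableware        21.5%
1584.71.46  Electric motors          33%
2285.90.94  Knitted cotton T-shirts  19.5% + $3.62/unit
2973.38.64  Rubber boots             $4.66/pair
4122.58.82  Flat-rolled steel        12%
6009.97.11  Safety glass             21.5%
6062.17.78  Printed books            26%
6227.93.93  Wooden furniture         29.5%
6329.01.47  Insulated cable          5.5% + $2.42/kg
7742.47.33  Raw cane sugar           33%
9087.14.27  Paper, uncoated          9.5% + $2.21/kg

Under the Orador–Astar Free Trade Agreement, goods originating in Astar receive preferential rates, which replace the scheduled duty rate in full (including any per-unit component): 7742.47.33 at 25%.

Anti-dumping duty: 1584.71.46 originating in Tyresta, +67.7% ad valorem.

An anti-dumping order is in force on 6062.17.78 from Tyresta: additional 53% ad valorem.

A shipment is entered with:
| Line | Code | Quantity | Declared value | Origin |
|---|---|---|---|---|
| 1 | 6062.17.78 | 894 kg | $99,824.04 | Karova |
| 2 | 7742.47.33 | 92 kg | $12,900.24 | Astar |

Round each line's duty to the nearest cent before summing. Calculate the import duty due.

$29,179.31

Line 1 (6062.17.78, Karova, 894 kg, $99,824.04):
Base rate for 6062.17.78 is 26%.
The additional-duty order on 6062.17.78 targets Tyresta, not Karova; it does not apply.
Duty = $99,824.04 × 26% = $25,954.25.
Line 2 (7742.47.33, Astar, 92 kg, $12,900.24):
Base rate for 7742.47.33 is 33%.
Origin Astar qualifies under the Orador–Astar agreement and 7742.47.33 is covered: preferential rate 25% applies instead.
Duty = $12,900.24 × 25% = $3,225.06.
Total = $25,954.25 + $3,225.06 = $29,179.31.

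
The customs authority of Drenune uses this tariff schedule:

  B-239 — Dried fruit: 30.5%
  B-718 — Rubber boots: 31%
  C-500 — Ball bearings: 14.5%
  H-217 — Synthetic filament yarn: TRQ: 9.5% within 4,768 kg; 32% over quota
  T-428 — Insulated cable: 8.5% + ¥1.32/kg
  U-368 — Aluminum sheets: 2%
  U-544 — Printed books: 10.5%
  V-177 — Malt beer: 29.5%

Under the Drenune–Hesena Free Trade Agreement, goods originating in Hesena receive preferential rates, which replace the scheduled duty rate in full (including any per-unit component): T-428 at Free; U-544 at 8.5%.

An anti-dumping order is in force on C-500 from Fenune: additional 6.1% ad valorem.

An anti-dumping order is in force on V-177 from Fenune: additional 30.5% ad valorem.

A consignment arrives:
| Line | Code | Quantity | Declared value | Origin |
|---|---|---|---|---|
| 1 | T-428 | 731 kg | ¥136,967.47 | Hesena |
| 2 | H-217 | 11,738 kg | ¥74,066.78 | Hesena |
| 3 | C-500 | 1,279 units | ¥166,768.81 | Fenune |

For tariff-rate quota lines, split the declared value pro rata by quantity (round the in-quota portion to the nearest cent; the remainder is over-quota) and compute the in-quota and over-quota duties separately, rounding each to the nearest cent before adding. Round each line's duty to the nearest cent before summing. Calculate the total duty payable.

¥51,286.37

Line 1 (T-428, Hesena, 731 kg, ¥136,967.47):
Base rate for T-428 is 8.5% + ¥1.32/kg.
Origin Hesena qualifies under the Drenune–Hesena agreement and T-428 is covered: preferential rate Free applies instead.
Duty = ¥136,967.47 × 0% = ¥0.00.
Line 2 (H-217, Hesena, 11,738 kg, ¥74,066.78):
Code H-217 is under a tariff-rate quota (threshold 4,768 kg). In-quota: 4,768 kg at 9.5%; over-quota: 6,970 kg at 32%.
Pro-rata value split: in-quota = ¥74,066.78 × 4,768/11,738 = ¥30,086.08; over-quota = ¥74,066.78 − ¥30,086.08 = ¥43,980.70.
In-quota duty = ¥30,086.08 × 9.5% = ¥2,858.18. Over-quota duty = ¥43,980.70 × 32% = ¥14,073.82.
Line duty = ¥2,858.18 + ¥14,073.82 = ¥16,932.00.
Line 3 (C-500, Fenune, 1,279 units, ¥166,768.81):
Base rate for C-500 is 14.5%.
Additional duty on C-500 from Fenune: +6.1%. Applied ad valorem rate: 14.5% + 6.1% = 20.6%.
Duty = ¥166,768.81 × 20.6% = ¥34,354.37.
Total = ¥0.00 + ¥16,932.00 + ¥34,354.37 = ¥51,286.37.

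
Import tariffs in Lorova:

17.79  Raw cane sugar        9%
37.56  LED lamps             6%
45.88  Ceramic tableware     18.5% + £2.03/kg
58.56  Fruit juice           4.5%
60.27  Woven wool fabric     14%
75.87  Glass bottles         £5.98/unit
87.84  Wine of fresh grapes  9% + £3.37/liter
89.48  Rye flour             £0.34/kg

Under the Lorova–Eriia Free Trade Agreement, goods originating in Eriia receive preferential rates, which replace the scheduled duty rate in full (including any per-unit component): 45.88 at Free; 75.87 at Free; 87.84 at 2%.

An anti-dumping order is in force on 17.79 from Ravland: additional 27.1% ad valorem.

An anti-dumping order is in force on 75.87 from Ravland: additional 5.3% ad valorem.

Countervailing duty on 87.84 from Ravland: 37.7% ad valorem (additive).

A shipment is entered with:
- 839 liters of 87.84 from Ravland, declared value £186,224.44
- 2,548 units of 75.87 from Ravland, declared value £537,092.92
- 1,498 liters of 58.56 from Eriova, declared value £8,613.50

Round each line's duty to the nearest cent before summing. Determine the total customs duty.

Line 1 (87.84, Ravland, 839 liters, £186,224.44):
Base rate for 87.84 is 9% + £3.37/liter.
87.84 has an FTA preferential rate, but origin Ravland is not Eriia; base rate stands.
Additional duty on 87.84 from Ravland: +37.7%. Applied ad valorem rate: 9% + 37.7% = 46.7%.
Duty = £186,224.44 × 46.7% + 839 × £3.37 = £89,794.24.
Line 2 (75.87, Ravland, 2,548 units, £537,092.92):
Base rate for 75.87 is £5.98/unit.
75.87 has an FTA preferential rate, but origin Ravland is not Eriia; base rate stands.
Additional duty on 75.87 from Ravland: +5.3% ad valorem. Applied ad valorem rate = 5.3%.
Duty = £537,092.92 × 5.3% + 2,548 × £5.98 = £43,702.96.
Line 3 (58.56, Eriova, 1,498 liters, £8,613.50):
Base rate for 58.56 is 4.5%.
Duty = £8,613.50 × 4.5% = £387.61.
Total = £89,794.24 + £43,702.96 + £387.61 = £133,884.81.

£133,884.81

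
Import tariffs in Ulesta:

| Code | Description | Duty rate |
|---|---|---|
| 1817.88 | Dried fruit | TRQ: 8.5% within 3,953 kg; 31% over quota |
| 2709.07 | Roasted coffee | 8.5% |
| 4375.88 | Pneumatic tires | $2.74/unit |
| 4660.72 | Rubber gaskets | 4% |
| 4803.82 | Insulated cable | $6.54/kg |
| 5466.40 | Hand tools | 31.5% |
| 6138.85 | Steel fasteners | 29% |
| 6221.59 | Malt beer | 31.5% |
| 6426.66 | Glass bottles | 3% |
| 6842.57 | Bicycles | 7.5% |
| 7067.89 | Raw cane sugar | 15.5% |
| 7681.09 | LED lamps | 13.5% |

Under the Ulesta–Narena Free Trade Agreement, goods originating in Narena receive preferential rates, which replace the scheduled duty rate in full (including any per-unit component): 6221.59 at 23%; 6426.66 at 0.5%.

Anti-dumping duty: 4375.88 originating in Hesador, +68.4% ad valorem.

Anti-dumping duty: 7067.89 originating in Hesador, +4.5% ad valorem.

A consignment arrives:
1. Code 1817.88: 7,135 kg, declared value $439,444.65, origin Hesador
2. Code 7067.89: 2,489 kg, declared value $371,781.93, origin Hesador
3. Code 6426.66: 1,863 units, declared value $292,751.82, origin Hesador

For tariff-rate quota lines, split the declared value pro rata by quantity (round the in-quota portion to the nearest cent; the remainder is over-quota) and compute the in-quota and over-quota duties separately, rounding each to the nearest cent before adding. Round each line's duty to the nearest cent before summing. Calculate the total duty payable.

Line 1 (1817.88, Hesador, 7,135 kg, $439,444.65):
Code 1817.88 is under a tariff-rate quota (threshold 3,953 kg). In-quota: 3,953 kg at 8.5%; over-quota: 3,182 kg at 31%.
Pro-rata value split: in-quota = $439,444.65 × 3,953/7,135 = $243,465.27; over-quota = $439,444.65 − $243,465.27 = $195,979.38.
In-quota duty = $243,465.27 × 8.5% = $20,694.55. Over-quota duty = $195,979.38 × 31% = $60,753.61.
Line duty = $20,694.55 + $60,753.61 = $81,448.16.
Line 2 (7067.89, Hesador, 2,489 kg, $371,781.93):
Base rate for 7067.89 is 15.5%.
Additional duty on 7067.89 from Hesador: +4.5%. Applied ad valorem rate: 15.5% + 4.5% = 20%.
Duty = $371,781.93 × 20% = $74,356.39.
Line 3 (6426.66, Hesador, 1,863 units, $292,751.82):
Base rate for 6426.66 is 3%.
6426.66 has an FTA preferential rate, but origin Hesador is not Narena; base rate stands.
Duty = $292,751.82 × 3% = $8,782.55.
Total = $81,448.16 + $74,356.39 + $8,782.55 = $164,587.10.

$164,587.10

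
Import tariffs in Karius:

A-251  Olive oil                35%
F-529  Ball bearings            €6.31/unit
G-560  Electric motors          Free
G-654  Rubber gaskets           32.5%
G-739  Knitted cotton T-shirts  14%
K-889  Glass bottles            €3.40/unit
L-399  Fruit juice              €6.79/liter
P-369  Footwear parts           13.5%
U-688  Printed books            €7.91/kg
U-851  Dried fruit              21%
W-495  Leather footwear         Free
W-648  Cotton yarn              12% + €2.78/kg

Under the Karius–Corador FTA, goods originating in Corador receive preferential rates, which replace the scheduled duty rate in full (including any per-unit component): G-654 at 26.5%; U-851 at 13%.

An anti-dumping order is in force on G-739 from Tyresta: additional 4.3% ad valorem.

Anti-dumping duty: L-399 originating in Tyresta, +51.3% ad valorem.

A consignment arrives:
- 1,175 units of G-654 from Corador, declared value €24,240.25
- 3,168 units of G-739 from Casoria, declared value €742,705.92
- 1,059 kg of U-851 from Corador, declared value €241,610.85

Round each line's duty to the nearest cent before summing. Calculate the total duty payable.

Line 1 (G-654, Corador, 1,175 units, €24,240.25):
Base rate for G-654 is 32.5%.
Origin Corador qualifies under the Karius–Corador agreement and G-654 is covered: preferential rate 26.5% applies instead.
Duty = €24,240.25 × 26.5% = €6,423.67.
Line 2 (G-739, Casoria, 3,168 units, €742,705.92):
Base rate for G-739 is 14%.
The additional-duty order on G-739 targets Tyresta, not Casoria; it does not apply.
Duty = €742,705.92 × 14% = €103,978.83.
Line 3 (U-851, Corador, 1,059 kg, €241,610.85):
Base rate for U-851 is 21%.
Origin Corador qualifies under the Karius–Corador agreement and U-851 is covered: preferential rate 13% applies instead.
Duty = €241,610.85 × 13% = €31,409.41.
Total = €6,423.67 + €103,978.83 + €31,409.41 = €141,811.91.

€141,811.91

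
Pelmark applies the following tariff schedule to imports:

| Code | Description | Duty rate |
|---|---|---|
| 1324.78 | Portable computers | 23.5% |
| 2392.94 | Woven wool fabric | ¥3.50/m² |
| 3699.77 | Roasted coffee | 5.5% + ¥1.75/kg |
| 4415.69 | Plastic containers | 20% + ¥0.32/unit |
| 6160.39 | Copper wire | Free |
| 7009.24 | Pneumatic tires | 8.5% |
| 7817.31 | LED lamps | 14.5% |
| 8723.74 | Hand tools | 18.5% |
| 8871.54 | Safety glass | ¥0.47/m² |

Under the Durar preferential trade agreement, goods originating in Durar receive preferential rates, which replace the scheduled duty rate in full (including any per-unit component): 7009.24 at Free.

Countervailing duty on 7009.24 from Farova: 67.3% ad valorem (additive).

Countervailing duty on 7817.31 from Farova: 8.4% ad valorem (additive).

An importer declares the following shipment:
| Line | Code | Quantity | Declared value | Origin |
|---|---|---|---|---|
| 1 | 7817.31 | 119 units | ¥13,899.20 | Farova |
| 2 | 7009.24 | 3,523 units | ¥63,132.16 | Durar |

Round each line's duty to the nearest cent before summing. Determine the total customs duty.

Line 1 (7817.31, Farova, 119 units, ¥13,899.20):
Base rate for 7817.31 is 14.5%.
Additional duty on 7817.31 from Farova: +8.4%. Applied ad valorem rate: 14.5% + 8.4% = 22.9%.
Duty = ¥13,899.20 × 22.9% = ¥3,182.92.
Line 2 (7009.24, Durar, 3,523 units, ¥63,132.16):
Base rate for 7009.24 is 8.5%.
Origin Durar qualifies under the Pelmark–Durar agreement and 7009.24 is covered: preferential rate Free applies instead.
The additional-duty order on 7009.24 targets Farova, not Durar; it does not apply.
Duty = ¥63,132.16 × 0% = ¥0.00.
Total = ¥3,182.92 + ¥0.00 = ¥3,182.92.

¥3,182.92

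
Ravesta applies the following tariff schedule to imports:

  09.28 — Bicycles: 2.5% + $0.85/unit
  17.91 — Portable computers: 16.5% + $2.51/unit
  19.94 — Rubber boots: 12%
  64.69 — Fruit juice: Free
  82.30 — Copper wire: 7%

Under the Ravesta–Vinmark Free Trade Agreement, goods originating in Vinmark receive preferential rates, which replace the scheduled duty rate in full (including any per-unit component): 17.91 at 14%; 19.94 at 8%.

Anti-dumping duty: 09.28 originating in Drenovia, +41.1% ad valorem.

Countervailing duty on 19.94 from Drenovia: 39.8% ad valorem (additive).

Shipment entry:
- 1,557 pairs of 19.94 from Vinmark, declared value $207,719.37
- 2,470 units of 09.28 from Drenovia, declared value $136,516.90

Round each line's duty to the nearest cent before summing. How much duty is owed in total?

$78,238.42

Line 1 (19.94, Vinmark, 1,557 pairs, $207,719.37):
Base rate for 19.94 is 12%.
Origin Vinmark qualifies under the Ravesta–Vinmark agreement and 19.94 is covered: preferential rate 8% applies instead.
The additional-duty order on 19.94 targets Drenovia, not Vinmark; it does not apply.
Duty = $207,719.37 × 8% = $16,617.55.
Line 2 (09.28, Drenovia, 2,470 units, $136,516.90):
Base rate for 09.28 is 2.5% + $0.85/unit.
Additional duty on 09.28 from Drenovia: +41.1%. Applied ad valorem rate: 2.5% + 41.1% = 43.6%.
Duty = $136,516.90 × 43.6% + 2,470 × $0.85 = $61,620.87.
Total = $16,617.55 + $61,620.87 = $78,238.42.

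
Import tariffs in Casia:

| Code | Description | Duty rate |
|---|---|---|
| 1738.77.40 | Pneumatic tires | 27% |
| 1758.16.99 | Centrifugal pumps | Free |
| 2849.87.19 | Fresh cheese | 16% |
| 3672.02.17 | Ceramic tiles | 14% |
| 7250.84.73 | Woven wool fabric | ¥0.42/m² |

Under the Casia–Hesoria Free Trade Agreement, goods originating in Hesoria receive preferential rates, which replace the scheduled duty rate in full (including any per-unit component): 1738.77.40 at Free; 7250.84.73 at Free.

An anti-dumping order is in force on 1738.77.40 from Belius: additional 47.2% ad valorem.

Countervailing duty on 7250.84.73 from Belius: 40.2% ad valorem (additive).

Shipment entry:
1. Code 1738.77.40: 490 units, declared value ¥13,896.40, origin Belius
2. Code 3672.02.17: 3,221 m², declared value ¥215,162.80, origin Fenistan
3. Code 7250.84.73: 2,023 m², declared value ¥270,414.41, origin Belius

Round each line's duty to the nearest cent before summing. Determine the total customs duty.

Line 1 (1738.77.40, Belius, 490 units, ¥13,896.40):
Base rate for 1738.77.40 is 27%.
1738.77.40 has an FTA preferential rate, but origin Belius is not Hesoria; base rate stands.
Additional duty on 1738.77.40 from Belius: +47.2%. Applied ad valorem rate: 27% + 47.2% = 74.2%.
Duty = ¥13,896.40 × 74.2% = ¥10,311.13.
Line 2 (3672.02.17, Fenistan, 3,221 m², ¥215,162.80):
Base rate for 3672.02.17 is 14%.
Duty = ¥215,162.80 × 14% = ¥30,122.79.
Line 3 (7250.84.73, Belius, 2,023 m², ¥270,414.41):
Base rate for 7250.84.73 is ¥0.42/m².
7250.84.73 has an FTA preferential rate, but origin Belius is not Hesoria; base rate stands.
Additional duty on 7250.84.73 from Belius: +40.2% ad valorem. Applied ad valorem rate = 40.2%.
Duty = ¥270,414.41 × 40.2% + 2,023 × ¥0.42 = ¥109,556.25.
Total = ¥10,311.13 + ¥30,122.79 + ¥109,556.25 = ¥149,990.17.

¥149,990.17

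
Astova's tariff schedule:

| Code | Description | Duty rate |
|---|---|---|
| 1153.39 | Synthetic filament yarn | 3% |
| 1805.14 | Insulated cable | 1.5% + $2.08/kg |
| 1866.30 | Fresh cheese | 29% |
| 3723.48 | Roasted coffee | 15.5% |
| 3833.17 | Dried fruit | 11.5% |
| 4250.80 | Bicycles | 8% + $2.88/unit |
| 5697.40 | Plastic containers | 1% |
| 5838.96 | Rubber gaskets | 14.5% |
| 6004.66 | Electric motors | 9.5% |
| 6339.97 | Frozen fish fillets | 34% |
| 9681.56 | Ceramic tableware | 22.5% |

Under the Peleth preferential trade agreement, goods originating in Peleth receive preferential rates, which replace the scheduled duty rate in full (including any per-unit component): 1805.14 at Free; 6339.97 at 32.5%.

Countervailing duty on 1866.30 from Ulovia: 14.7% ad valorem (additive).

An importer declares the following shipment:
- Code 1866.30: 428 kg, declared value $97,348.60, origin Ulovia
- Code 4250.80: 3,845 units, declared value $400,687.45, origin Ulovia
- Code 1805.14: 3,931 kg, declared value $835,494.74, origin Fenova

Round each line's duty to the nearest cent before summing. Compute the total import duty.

Line 1 (1866.30, Ulovia, 428 kg, $97,348.60):
Base rate for 1866.30 is 29%.
Additional duty on 1866.30 from Ulovia: +14.7%. Applied ad valorem rate: 29% + 14.7% = 43.7%.
Duty = $97,348.60 × 43.7% = $42,541.34.
Line 2 (4250.80, Ulovia, 3,845 units, $400,687.45):
Base rate for 4250.80 is 8% + $2.88/unit.
Duty = $400,687.45 × 8% + 3,845 × $2.88 = $43,128.60.
Line 3 (1805.14, Fenova, 3,931 kg, $835,494.74):
Base rate for 1805.14 is 1.5% + $2.08/kg.
1805.14 has an FTA preferential rate, but origin Fenova is not Peleth; base rate stands.
Duty = $835,494.74 × 1.5% + 3,931 × $2.08 = $20,708.90.
Total = $42,541.34 + $43,128.60 + $20,708.90 = $106,378.84.

$106,378.84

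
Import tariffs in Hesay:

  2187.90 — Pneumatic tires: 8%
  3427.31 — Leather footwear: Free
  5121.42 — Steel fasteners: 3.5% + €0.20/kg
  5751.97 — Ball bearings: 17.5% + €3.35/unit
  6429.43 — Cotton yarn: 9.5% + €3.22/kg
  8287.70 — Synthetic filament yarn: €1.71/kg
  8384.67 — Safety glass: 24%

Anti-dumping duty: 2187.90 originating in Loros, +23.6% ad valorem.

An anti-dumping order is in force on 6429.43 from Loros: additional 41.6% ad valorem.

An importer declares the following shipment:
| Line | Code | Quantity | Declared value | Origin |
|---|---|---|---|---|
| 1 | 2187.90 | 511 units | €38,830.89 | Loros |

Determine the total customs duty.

Line 1 (2187.90, Loros, 511 units, €38,830.89):
Base rate for 2187.90 is 8%.
Additional duty on 2187.90 from Loros: +23.6%. Applied ad valorem rate: 8% + 23.6% = 31.6%.
Duty = €38,830.89 × 31.6% = €12,270.56.

€12,270.56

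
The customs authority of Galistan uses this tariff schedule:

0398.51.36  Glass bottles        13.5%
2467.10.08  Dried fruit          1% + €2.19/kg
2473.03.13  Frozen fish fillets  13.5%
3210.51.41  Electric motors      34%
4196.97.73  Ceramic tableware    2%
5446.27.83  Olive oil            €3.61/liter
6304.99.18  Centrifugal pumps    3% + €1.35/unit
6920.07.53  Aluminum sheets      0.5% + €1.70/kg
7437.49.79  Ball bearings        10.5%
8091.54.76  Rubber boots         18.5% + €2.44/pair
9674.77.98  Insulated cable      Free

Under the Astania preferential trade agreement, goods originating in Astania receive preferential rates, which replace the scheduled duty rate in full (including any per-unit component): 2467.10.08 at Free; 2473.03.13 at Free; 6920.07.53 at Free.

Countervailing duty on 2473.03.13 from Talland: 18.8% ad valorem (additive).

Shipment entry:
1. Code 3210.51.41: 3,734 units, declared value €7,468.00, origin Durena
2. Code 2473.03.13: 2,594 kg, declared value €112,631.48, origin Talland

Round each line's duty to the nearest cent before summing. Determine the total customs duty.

Line 1 (3210.51.41, Durena, 3,734 units, €7,468.00):
Base rate for 3210.51.41 is 34%.
Duty = €7,468.00 × 34% = €2,539.12.
Line 2 (2473.03.13, Talland, 2,594 kg, €112,631.48):
Base rate for 2473.03.13 is 13.5%.
2473.03.13 has an FTA preferential rate, but origin Talland is not Astania; base rate stands.
Additional duty on 2473.03.13 from Talland: +18.8%. Applied ad valorem rate: 13.5% + 18.8% = 32.3%.
Duty = €112,631.48 × 32.3% = €36,379.97.
Total = €2,539.12 + €36,379.97 = €38,919.09.

€38,919.09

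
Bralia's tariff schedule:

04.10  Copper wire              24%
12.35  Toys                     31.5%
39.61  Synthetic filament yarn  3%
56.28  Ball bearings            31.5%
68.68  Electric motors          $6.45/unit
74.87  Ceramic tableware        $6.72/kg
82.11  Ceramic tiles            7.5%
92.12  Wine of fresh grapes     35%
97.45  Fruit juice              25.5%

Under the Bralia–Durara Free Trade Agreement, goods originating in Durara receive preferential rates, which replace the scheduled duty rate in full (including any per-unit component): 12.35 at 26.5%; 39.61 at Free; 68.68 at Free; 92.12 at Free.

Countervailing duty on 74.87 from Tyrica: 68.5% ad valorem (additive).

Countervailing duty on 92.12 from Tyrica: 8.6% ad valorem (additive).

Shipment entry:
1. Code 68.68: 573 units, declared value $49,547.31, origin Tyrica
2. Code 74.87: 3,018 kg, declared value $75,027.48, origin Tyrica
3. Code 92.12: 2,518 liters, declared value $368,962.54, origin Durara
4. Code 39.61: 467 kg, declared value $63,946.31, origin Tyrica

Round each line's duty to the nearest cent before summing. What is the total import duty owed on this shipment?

Line 1 (68.68, Tyrica, 573 units, $49,547.31):
Base rate for 68.68 is $6.45/unit.
68.68 has an FTA preferential rate, but origin Tyrica is not Durara; base rate stands.
Duty = 573 × $6.45 = $3,695.85.
Line 2 (74.87, Tyrica, 3,018 kg, $75,027.48):
Base rate for 74.87 is $6.72/kg.
Additional duty on 74.87 from Tyrica: +68.5% ad valorem. Applied ad valorem rate = 68.5%.
Duty = $75,027.48 × 68.5% + 3,018 × $6.72 = $71,674.78.
Line 3 (92.12, Durara, 2,518 liters, $368,962.54):
Base rate for 92.12 is 35%.
Origin Durara qualifies under the Bralia–Durara agreement and 92.12 is covered: preferential rate Free applies instead.
The additional-duty order on 92.12 targets Tyrica, not Durara; it does not apply.
Duty = $368,962.54 × 0% = $0.00.
Line 4 (39.61, Tyrica, 467 kg, $63,946.31):
Base rate for 39.61 is 3%.
39.61 has an FTA preferential rate, but origin Tyrica is not Durara; base rate stands.
Duty = $63,946.31 × 3% = $1,918.39.
Total = $3,695.85 + $71,674.78 + $0.00 + $1,918.39 = $77,289.02.

$77,289.02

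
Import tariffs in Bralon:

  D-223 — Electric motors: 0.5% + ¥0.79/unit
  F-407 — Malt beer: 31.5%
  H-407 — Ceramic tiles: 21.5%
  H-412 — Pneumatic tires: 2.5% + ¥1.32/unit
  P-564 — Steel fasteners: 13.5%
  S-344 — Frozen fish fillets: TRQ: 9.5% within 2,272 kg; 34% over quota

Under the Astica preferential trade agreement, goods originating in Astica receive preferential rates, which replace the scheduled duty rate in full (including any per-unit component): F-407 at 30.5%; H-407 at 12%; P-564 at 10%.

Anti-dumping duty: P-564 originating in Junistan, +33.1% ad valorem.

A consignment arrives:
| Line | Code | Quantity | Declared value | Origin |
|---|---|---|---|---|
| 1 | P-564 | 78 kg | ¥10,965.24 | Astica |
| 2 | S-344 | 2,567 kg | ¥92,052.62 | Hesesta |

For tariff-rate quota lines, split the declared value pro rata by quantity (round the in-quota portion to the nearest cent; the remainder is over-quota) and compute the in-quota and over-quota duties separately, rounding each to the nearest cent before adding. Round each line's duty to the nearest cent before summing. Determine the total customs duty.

¥12,433.30

Line 1 (P-564, Astica, 78 kg, ¥10,965.24):
Base rate for P-564 is 13.5%.
Origin Astica qualifies under the Bralon–Astica agreement and P-564 is covered: preferential rate 10% applies instead.
The additional-duty order on P-564 targets Junistan, not Astica; it does not apply.
Duty = ¥10,965.24 × 10% = ¥1,096.52.
Line 2 (S-344, Hesesta, 2,567 kg, ¥92,052.62):
Code S-344 is under a tariff-rate quota (threshold 2,272 kg). In-quota: 2,272 kg at 9.5%; over-quota: 295 kg at 34%.
Pro-rata value split: in-quota = ¥92,052.62 × 2,272/2,567 = ¥81,473.92; over-quota = ¥92,052.62 − ¥81,473.92 = ¥10,578.70.
In-quota duty = ¥81,473.92 × 9.5% = ¥7,740.02. Over-quota duty = ¥10,578.70 × 34% = ¥3,596.76.
Line duty = ¥7,740.02 + ¥3,596.76 = ¥11,336.78.
Total = ¥1,096.52 + ¥11,336.78 = ¥12,433.30.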